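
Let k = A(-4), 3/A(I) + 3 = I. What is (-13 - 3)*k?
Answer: 48/7 ≈ 6.8571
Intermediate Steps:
A(I) = 3/(-3 + I)
k = -3/7 (k = 3/(-3 - 4) = 3/(-7) = 3*(-⅐) = -3/7 ≈ -0.42857)
(-13 - 3)*k = (-13 - 3)*(-3/7) = -16*(-3/7) = 48/7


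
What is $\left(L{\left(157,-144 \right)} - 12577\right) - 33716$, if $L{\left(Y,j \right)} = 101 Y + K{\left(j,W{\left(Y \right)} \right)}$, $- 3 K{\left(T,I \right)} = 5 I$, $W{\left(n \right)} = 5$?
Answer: $- \frac{91333}{3} \approx -30444.0$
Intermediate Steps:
$K{\left(T,I \right)} = - \frac{5 I}{3}$
$L{\left(Y,j \right)} = - \frac{25}{3} + 101 Y$ ($L{\left(Y,j \right)} = 101 Y - \frac{25}{3} = - \frac{25}{3} + 101 Y$)
$\left(L{\left(157,-144 \right)} - 12577\right) - 33716 = \left(\left(- \frac{25}{3} + 101 \cdot 157\right) - 12577\right) - 33716 = \left(\left(- \frac{25}{3} + 15857\right) - 12577\right) - 33716 = \left(\frac{47546}{3} - 12577\right) - 33716 = \frac{9815}{3} - 33716 = - \frac{91333}{3}$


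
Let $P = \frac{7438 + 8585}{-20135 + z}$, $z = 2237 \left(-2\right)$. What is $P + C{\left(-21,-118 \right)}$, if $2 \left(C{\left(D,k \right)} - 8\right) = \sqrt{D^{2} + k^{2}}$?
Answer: $\frac{60283}{8203} + \frac{13 \sqrt{85}}{2} \approx 67.276$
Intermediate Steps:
$C{\left(D,k \right)} = 8 + \frac{\sqrt{D^{2} + k^{2}}}{2}$
$z = -4474$
$P = - \frac{5341}{8203}$ ($P = \frac{7438 + 8585}{-20135 - 4474} = \frac{16023}{-24609} = 16023 \left(- \frac{1}{24609}\right) = - \frac{5341}{8203} \approx -0.6511$)
$P + C{\left(-21,-118 \right)} = - \frac{5341}{8203} + \left(8 + \frac{\sqrt{\left(-21\right)^{2} + \left(-118\right)^{2}}}{2}\right) = - \frac{5341}{8203} + \left(8 + \frac{\sqrt{441 + 13924}}{2}\right) = - \frac{5341}{8203} + \left(8 + \frac{\sqrt{14365}}{2}\right) = - \frac{5341}{8203} + \left(8 + \frac{13 \sqrt{85}}{2}\right) = \frac{60283}{8203} + \frac{13 \sqrt{85}}{2}$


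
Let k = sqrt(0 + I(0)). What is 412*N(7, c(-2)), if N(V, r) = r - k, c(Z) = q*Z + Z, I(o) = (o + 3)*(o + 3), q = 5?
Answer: -6180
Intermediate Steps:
I(o) = (3 + o)**2 (I(o) = (3 + o)*(3 + o) = (3 + o)**2)
c(Z) = 6*Z (c(Z) = 5*Z + Z = 6*Z)
k = 3 (k = sqrt(0 + (3 + 0)**2) = sqrt(0 + 3**2) = sqrt(0 + 9) = sqrt(9) = 3)
N(V, r) = -3 + r (N(V, r) = r - 1*3 = r - 3 = -3 + r)
412*N(7, c(-2)) = 412*(-3 + 6*(-2)) = 412*(-3 - 12) = 412*(-15) = -6180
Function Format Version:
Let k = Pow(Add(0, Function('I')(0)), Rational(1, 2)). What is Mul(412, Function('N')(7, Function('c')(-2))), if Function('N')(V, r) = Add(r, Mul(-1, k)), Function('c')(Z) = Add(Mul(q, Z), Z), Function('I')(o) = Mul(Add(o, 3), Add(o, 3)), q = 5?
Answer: -6180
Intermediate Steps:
Function('I')(o) = Pow(Add(3, o), 2) (Function('I')(o) = Mul(Add(3, o), Add(3, o)) = Pow(Add(3, o), 2))
Function('c')(Z) = Mul(6, Z) (Function('c')(Z) = Add(Mul(5, Z), Z) = Mul(6, Z))
k = 3 (k = Pow(Add(0, Pow(Add(3, 0), 2)), Rational(1, 2)) = Pow(Add(0, Pow(3, 2)), Rational(1, 2)) = Pow(Add(0, 9), Rational(1, 2)) = Pow(9, Rational(1, 2)) = 3)
Function('N')(V, r) = Add(-3, r) (Function('N')(V, r) = Add(r, Mul(-1, 3)) = Add(r, -3) = Add(-3, r))
Mul(412, Function('N')(7, Function('c')(-2))) = Mul(412, Add(-3, Mul(6, -2))) = Mul(412, Add(-3, -12)) = Mul(412, -15) = -6180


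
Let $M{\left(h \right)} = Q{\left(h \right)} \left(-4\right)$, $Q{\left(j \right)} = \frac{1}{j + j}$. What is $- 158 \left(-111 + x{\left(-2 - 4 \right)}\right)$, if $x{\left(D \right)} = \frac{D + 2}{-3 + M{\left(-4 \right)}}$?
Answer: $\frac{86426}{5} \approx 17285.0$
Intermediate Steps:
$Q{\left(j \right)} = \frac{1}{2 j}$
$M{\left(h \right)} = - \frac{2}{h}$ ($M{\left(h \right)} = \frac{1}{2 h} \left(-4\right) = - \frac{2}{h}$)
$x{\left(D \right)} = - \frac{4}{5} - \frac{2 D}{5}$ ($x{\left(D \right)} = \frac{D + 2}{-3 - \frac{2}{-4}} = \frac{2 + D}{-3 - - \frac{1}{2}} = \frac{2 + D}{-3 + \frac{1}{2}} = \frac{2 + D}{- \frac{5}{2}} = \left(2 + D\right) \left(- \frac{2}{5}\right) = - \frac{4}{5} - \frac{2 D}{5}$)
$- 158 \left(-111 + x{\left(-2 - 4 \right)}\right) = - 158 \left(-111 - \left(\frac{4}{5} + \frac{2 \left(-2 - 4\right)}{5}\right)\right) = - 158 \left(-111 - - \frac{8}{5}\right) = - 158 \left(-111 + \left(- \frac{4}{5} + \frac{12}{5}\right)\right) = - 158 \left(-111 + \frac{8}{5}\right) = \left(-158\right) \left(- \frac{547}{5}\right) = \frac{86426}{5}$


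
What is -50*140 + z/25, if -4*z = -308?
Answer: -174923/25 ≈ -6996.9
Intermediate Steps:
z = 77 (z = -1/4*(-308) = 77)
-50*140 + z/25 = -50*140 + 77/25 = -7000 + 77*(1/25) = -7000 + 77/25 = -174923/25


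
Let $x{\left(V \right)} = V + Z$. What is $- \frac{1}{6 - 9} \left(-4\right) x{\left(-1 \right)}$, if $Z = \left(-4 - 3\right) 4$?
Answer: $\frac{116}{3} \approx 38.667$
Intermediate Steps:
$Z = -28$ ($Z = \left(-7\right) 4 = -28$)
$x{\left(V \right)} = -28 + V$ ($x{\left(V \right)} = V - 28 = -28 + V$)
$- \frac{1}{6 - 9} \left(-4\right) x{\left(-1 \right)} = - \frac{1}{6 - 9} \left(-4\right) \left(-28 - 1\right) = - \frac{1}{-3} \left(-4\right) \left(-29\right) = - \left(- \frac{1}{3}\right) \left(-4\right) \left(-29\right) = - \frac{4 \left(-29\right)}{3} = \left(-1\right) \left(- \frac{116}{3}\right) = \frac{116}{3}$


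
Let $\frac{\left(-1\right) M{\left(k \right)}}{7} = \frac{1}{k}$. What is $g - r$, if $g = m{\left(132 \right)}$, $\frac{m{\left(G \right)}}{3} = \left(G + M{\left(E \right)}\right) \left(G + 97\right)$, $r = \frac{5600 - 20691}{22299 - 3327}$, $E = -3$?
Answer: $\frac{1750884055}{18972} \approx 92288.0$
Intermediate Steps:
$M{\left(k \right)} = - \frac{7}{k}$
$r = - \frac{15091}{18972} \approx -0.79543$
$m{\left(G \right)} = 3 \left(97 + G\right) \left(\frac{7}{3} + G\right)$ ($m{\left(G \right)} = 3 \left(G - \frac{7}{-3}\right) \left(G + 97\right) = 3 \left(G - - \frac{7}{3}\right) \left(97 + G\right) = 3 \left(G + \frac{7}{3}\right) \left(97 + G\right) = 3 \left(\frac{7}{3} + G\right) \left(97 + G\right) = 3 \left(97 + G\right) \left(\frac{7}{3} + G\right)$)
$g = 92287$ ($g = 679 + 3 \cdot 132^{2} + 298 \cdot 132 = 679 + 3 \cdot 17424 + 39336 = 679 + 52272 + 39336 = 92287$)
$g - r = 92287 - - \frac{15091}{18972} = 92287 + \frac{15091}{18972} = \frac{1750884055}{18972}$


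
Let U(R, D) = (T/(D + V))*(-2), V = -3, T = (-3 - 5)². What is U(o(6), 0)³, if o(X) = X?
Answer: 2097152/27 ≈ 77672.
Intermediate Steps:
T = 64 (T = (-8)² = 64)
U(R, D) = -128/(-3 + D) (U(R, D) = (64/(D - 3))*(-2) = (64/(-3 + D))*(-2) = -128/(-3 + D))
U(o(6), 0)³ = (-128/(-3 + 0))³ = (-128/(-3))³ = (-128*(-⅓))³ = (128/3)³ = 2097152/27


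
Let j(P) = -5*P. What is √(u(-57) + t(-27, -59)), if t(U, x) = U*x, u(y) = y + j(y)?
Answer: √1821 ≈ 42.673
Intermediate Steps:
u(y) = -4*y (u(y) = y - 5*y = -4*y)
√(u(-57) + t(-27, -59)) = √(-4*(-57) - 27*(-59)) = √(228 + 1593) = √1821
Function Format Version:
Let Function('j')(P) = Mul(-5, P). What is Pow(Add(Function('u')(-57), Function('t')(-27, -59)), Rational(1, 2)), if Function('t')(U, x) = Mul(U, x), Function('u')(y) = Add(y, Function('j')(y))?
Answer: Pow(1821, Rational(1, 2)) ≈ 42.673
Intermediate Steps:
Function('u')(y) = Mul(-4, y) (Function('u')(y) = Add(y, Mul(-5, y)) = Mul(-4, y))
Pow(Add(Function('u')(-57), Function('t')(-27, -59)), Rational(1, 2)) = Pow(Add(Mul(-4, -57), Mul(-27, -59)), Rational(1, 2)) = Pow(Add(228, 1593), Rational(1, 2)) = Pow(1821, Rational(1, 2))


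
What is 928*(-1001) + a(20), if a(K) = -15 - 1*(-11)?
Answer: -928932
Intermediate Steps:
a(K) = -4 (a(K) = -15 + 11 = -4)
928*(-1001) + a(20) = 928*(-1001) - 4 = -928928 - 4 = -928932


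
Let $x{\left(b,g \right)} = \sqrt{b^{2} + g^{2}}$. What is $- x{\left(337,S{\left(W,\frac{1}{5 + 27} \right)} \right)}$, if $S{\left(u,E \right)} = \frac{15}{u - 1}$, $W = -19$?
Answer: $- \frac{\sqrt{1817113}}{4} \approx -337.0$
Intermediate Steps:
$S{\left(u,E \right)} = \frac{15}{-1 + u}$ ($S{\left(u,E \right)} = \frac{15}{u - 1} = \frac{15}{-1 + u}$)
$- x{\left(337,S{\left(W,\frac{1}{5 + 27} \right)} \right)} = - \sqrt{337^{2} + \left(\frac{15}{-1 - 19}\right)^{2}} = - \sqrt{113569 + \left(\frac{15}{-20}\right)^{2}} = - \sqrt{113569 + \left(15 \left(- \frac{1}{20}\right)\right)^{2}} = - \sqrt{113569 + \left(- \frac{3}{4}\right)^{2}} = - \sqrt{113569 + \frac{9}{16}} = - \sqrt{\frac{1817113}{16}} = - \frac{\sqrt{1817113}}{4}$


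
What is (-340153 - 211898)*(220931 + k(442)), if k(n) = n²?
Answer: -229816071045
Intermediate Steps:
(-340153 - 211898)*(220931 + k(442)) = (-340153 - 211898)*(220931 + 442²) = -552051*(220931 + 195364) = -552051*416295 = -229816071045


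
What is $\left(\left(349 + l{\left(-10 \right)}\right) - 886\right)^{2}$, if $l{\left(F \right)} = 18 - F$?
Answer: $259081$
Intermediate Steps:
$\left(\left(349 + l{\left(-10 \right)}\right) - 886\right)^{2} = \left(\left(349 + \left(18 - -10\right)\right) - 886\right)^{2} = \left(\left(349 + \left(18 + 10\right)\right) - 886\right)^{2} = \left(\left(349 + 28\right) - 886\right)^{2} = \left(377 - 886\right)^{2} = \left(-509\right)^{2} = 259081$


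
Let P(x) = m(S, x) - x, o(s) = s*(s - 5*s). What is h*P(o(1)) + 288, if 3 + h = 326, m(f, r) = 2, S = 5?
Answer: 2226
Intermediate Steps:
h = 323 (h = -3 + 326 = 323)
o(s) = -4*s**2 (o(s) = s*(-4*s) = -4*s**2)
P(x) = 2 - x
h*P(o(1)) + 288 = 323*(2 - (-4)*1**2) + 288 = 323*(2 - (-4)) + 288 = 323*(2 - 1*(-4)) + 288 = 323*(2 + 4) + 288 = 323*6 + 288 = 1938 + 288 = 2226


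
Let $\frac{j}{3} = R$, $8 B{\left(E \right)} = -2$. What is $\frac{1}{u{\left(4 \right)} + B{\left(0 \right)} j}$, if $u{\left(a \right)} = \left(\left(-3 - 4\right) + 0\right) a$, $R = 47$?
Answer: $- \frac{4}{253} \approx -0.01581$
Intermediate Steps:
$B{\left(E \right)} = - \frac{1}{4}$ ($B{\left(E \right)} = \frac{1}{8} \left(-2\right) = - \frac{1}{4}$)
$j = 141$ ($j = 3 \cdot 47 = 141$)
$u{\left(a \right)} = - 7 a$ ($u{\left(a \right)} = \left(-7 + 0\right) a = - 7 a$)
$\frac{1}{u{\left(4 \right)} + B{\left(0 \right)} j} = \frac{1}{\left(-7\right) 4 - \frac{141}{4}} = \frac{1}{-28 - \frac{141}{4}} = \frac{1}{- \frac{253}{4}} = - \frac{4}{253}$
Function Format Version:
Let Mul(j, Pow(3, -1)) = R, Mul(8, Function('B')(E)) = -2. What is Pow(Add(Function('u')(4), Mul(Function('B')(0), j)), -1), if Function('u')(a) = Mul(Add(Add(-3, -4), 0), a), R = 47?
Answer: Rational(-4, 253) ≈ -0.015810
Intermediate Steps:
Function('B')(E) = Rational(-1, 4) (Function('B')(E) = Mul(Rational(1, 8), -2) = Rational(-1, 4))
j = 141 (j = Mul(3, 47) = 141)
Function('u')(a) = Mul(-7, a) (Function('u')(a) = Mul(Add(-7, 0), a) = Mul(-7, a))
Pow(Add(Function('u')(4), Mul(Function('B')(0), j)), -1) = Pow(Add(Mul(-7, 4), Mul(Rational(-1, 4), 141)), -1) = Pow(Add(-28, Rational(-141, 4)), -1) = Pow(Rational(-253, 4), -1) = Rational(-4, 253)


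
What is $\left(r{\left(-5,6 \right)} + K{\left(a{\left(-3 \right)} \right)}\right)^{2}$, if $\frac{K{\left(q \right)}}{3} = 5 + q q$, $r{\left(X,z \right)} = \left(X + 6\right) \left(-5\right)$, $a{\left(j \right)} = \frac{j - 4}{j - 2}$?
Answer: $\frac{157609}{625} \approx 252.17$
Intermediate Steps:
$a{\left(j \right)} = \frac{-4 + j}{-2 + j}$
$r{\left(X,z \right)} = -30 - 5 X$ ($r{\left(X,z \right)} = \left(6 + X\right) \left(-5\right) = -30 - 5 X$)
$K{\left(q \right)} = 15 + 3 q^{2}$ ($K{\left(q \right)} = 3 \left(5 + q q\right) = 3 \left(5 + q^{2}\right) = 15 + 3 q^{2}$)
$\left(r{\left(-5,6 \right)} + K{\left(a{\left(-3 \right)} \right)}\right)^{2} = \left(\left(-30 - -25\right) + \left(15 + 3 \left(\frac{-4 - 3}{-2 - 3}\right)^{2}\right)\right)^{2} = \left(\left(-30 + 25\right) + \left(15 + 3 \left(\frac{1}{-5} \left(-7\right)\right)^{2}\right)\right)^{2} = \left(-5 + \left(15 + 3 \left(\left(- \frac{1}{5}\right) \left(-7\right)\right)^{2}\right)\right)^{2} = \left(-5 + \left(15 + 3 \left(\frac{7}{5}\right)^{2}\right)\right)^{2} = \left(-5 + \left(15 + 3 \cdot \frac{49}{25}\right)\right)^{2} = \left(-5 + \left(15 + \frac{147}{25}\right)\right)^{2} = \left(-5 + \frac{522}{25}\right)^{2} = \left(\frac{397}{25}\right)^{2} = \frac{157609}{625}$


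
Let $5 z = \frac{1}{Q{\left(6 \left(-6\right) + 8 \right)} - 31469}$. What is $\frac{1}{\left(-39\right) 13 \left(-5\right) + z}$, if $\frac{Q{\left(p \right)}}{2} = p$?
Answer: $\frac{157625}{399579374} \approx 0.00039448$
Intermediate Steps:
$Q{\left(p \right)} = 2 p$
$z = - \frac{1}{157625}$ ($z = \frac{1}{5 \left(2 \left(6 \left(-6\right) + 8\right) - 31469\right)} = \frac{1}{5 \left(2 \left(-36 + 8\right) - 31469\right)} = \frac{1}{5 \left(2 \left(-28\right) - 31469\right)} = \frac{1}{5 \left(-56 - 31469\right)} = \frac{1}{5 \left(-31525\right)} = \frac{1}{5} \left(- \frac{1}{31525}\right) = - \frac{1}{157625} \approx -6.3442 \cdot 10^{-6}$)
$\frac{1}{\left(-39\right) 13 \left(-5\right) + z} = \frac{1}{\left(-39\right) 13 \left(-5\right) - \frac{1}{157625}} = \frac{1}{\left(-507\right) \left(-5\right) - \frac{1}{157625}} = \frac{1}{2535 - \frac{1}{157625}} = \frac{1}{\frac{399579374}{157625}} = \frac{157625}{399579374}$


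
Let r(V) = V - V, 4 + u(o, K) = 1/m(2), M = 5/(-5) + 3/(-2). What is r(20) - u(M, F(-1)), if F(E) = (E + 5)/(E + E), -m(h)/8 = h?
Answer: 65/16 ≈ 4.0625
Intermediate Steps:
m(h) = -8*h
F(E) = (5 + E)/(2*E) (F(E) = (5 + E)/((2*E)) = (5 + E)*(1/(2*E)) = (5 + E)/(2*E))
M = -5/2 (M = 5*(-⅕) + 3*(-½) = -1 - 3/2 = -5/2 ≈ -2.5000)
u(o, K) = -65/16 (u(o, K) = -4 + 1/(-8*2) = -4 + 1/(-16) = -4 - 1/16 = -65/16)
r(V) = 0
r(20) - u(M, F(-1)) = 0 - 1*(-65/16) = 0 + 65/16 = 65/16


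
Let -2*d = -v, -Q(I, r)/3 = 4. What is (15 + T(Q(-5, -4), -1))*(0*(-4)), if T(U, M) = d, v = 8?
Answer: 0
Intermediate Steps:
Q(I, r) = -12 (Q(I, r) = -3*4 = -12)
d = 4 (d = -(-1)*8/2 = -½*(-8) = 4)
T(U, M) = 4
(15 + T(Q(-5, -4), -1))*(0*(-4)) = (15 + 4)*(0*(-4)) = 19*0 = 0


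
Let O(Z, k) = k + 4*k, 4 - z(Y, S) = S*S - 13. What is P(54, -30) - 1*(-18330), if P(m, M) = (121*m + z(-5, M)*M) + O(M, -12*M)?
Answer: 53154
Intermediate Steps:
z(Y, S) = 17 - S**2 (z(Y, S) = 4 - (S*S - 13) = 4 - (S**2 - 13) = 4 - (-13 + S**2) = 4 + (13 - S**2) = 17 - S**2)
O(Z, k) = 5*k
P(m, M) = -60*M + 121*m + M*(17 - M**2) (P(m, M) = (121*m + (17 - M**2)*M) + 5*(-12*M) = (121*m + M*(17 - M**2)) - 60*M = -60*M + 121*m + M*(17 - M**2))
P(54, -30) - 1*(-18330) = (-1*(-30)**3 - 43*(-30) + 121*54) - 1*(-18330) = (-1*(-27000) + 1290 + 6534) + 18330 = (27000 + 1290 + 6534) + 18330 = 34824 + 18330 = 53154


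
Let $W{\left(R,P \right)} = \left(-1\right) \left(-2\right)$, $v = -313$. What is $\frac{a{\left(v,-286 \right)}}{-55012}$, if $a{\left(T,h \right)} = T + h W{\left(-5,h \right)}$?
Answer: $\frac{885}{55012} \approx 0.016087$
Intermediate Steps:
$W{\left(R,P \right)} = 2$
$a{\left(T,h \right)} = T + 2 h$ ($a{\left(T,h \right)} = T + h 2 = T + 2 h$)
$\frac{a{\left(v,-286 \right)}}{-55012} = \frac{-313 + 2 \left(-286\right)}{-55012} = \left(-313 - 572\right) \left(- \frac{1}{55012}\right) = \left(-885\right) \left(- \frac{1}{55012}\right) = \frac{885}{55012}$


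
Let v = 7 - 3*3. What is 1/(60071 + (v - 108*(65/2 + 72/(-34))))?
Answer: 17/965391 ≈ 1.7609e-5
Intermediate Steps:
v = -2 (v = 7 - 9 = -2)
1/(60071 + (v - 108*(65/2 + 72/(-34)))) = 1/(60071 + (-2 - 108*(65/2 + 72/(-34)))) = 1/(60071 + (-2 - 108*(65*(½) + 72*(-1/34)))) = 1/(60071 + (-2 - 108*(65/2 - 36/17))) = 1/(60071 + (-2 - 108*1033/34)) = 1/(60071 + (-2 - 55782/17)) = 1/(60071 - 55816/17) = 1/(965391/17) = 17/965391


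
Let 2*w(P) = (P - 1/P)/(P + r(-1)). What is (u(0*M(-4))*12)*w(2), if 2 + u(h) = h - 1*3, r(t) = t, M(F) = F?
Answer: -45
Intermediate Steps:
w(P) = (P - 1/P)/(2*(-1 + P)) (w(P) = ((P - 1/P)/(P - 1))/2 = ((P - 1/P)/(-1 + P))/2 = (P - 1/P)/(2*(-1 + P)))
u(h) = -5 + h (u(h) = -2 + (h - 1*3) = -2 + (h - 3) = -2 + (-3 + h) = -5 + h)
(u(0*M(-4))*12)*w(2) = ((-5 + 0*(-4))*12)*((½)*(1 + 2)/2) = ((-5 + 0)*12)*((½)*(½)*3) = -5*12*(¾) = -60*¾ = -45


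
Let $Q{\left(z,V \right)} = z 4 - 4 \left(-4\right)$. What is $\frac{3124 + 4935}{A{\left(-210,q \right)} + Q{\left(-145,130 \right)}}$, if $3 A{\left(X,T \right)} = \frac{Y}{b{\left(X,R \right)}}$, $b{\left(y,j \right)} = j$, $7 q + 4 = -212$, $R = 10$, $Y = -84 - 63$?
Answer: $- \frac{80590}{5689} \approx -14.166$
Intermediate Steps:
$Y = -147$ ($Y = -84 - 63 = -147$)
$q = - \frac{216}{7}$ ($q = - \frac{4}{7} + \frac{1}{7} \left(-212\right) = - \frac{4}{7} - \frac{212}{7} = - \frac{216}{7} \approx -30.857$)
$Q{\left(z,V \right)} = 16 + 4 z$ ($Q{\left(z,V \right)} = 4 z - -16 = 4 z + 16 = 16 + 4 z$)
$A{\left(X,T \right)} = - \frac{49}{10}$ ($A{\left(X,T \right)} = \frac{\left(-147\right) \frac{1}{10}}{3} = \frac{1}{3} \left(- \frac{147}{10}\right) = - \frac{49}{10}$)
$\frac{3124 + 4935}{A{\left(-210,q \right)} + Q{\left(-145,130 \right)}} = \frac{3124 + 4935}{- \frac{49}{10} + \left(16 + 4 \left(-145\right)\right)} = \frac{8059}{- \frac{49}{10} + \left(16 - 580\right)} = \frac{8059}{- \frac{49}{10} - 564} = \frac{8059}{- \frac{5689}{10}} = 8059 \left(- \frac{10}{5689}\right) = - \frac{80590}{5689}$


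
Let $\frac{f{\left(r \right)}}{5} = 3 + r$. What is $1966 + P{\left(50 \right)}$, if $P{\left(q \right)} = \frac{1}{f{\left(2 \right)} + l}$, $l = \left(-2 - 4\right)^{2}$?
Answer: $\frac{119927}{61} \approx 1966.0$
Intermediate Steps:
$l = 36$ ($l = \left(-6\right)^{2} = 36$)
$f{\left(r \right)} = 15 + 5 r$ ($f{\left(r \right)} = 5 \left(3 + r\right) = 15 + 5 r$)
$P{\left(q \right)} = \frac{1}{61}$ ($P{\left(q \right)} = \frac{1}{\left(15 + 5 \cdot 2\right) + 36} = \frac{1}{\left(15 + 10\right) + 36} = \frac{1}{25 + 36} = \frac{1}{61}$)
$1966 + P{\left(50 \right)} = 1966 + \frac{1}{61} = \frac{119927}{61}$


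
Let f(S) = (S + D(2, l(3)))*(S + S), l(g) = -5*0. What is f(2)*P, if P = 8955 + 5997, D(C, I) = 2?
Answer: 239232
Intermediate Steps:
l(g) = 0
P = 14952
f(S) = 2*S*(2 + S) (f(S) = (S + 2)*(S + S) = (2 + S)*(2*S) = 2*S*(2 + S))
f(2)*P = (2*2*(2 + 2))*14952 = (2*2*4)*14952 = 16*14952 = 239232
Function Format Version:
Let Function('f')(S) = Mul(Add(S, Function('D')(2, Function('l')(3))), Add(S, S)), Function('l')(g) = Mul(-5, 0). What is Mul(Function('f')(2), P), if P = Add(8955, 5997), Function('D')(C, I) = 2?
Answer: 239232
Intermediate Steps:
Function('l')(g) = 0
P = 14952
Function('f')(S) = Mul(2, S, Add(2, S)) (Function('f')(S) = Mul(Add(S, 2), Add(S, S)) = Mul(Add(2, S), Mul(2, S)) = Mul(2, S, Add(2, S)))
Mul(Function('f')(2), P) = Mul(Mul(2, 2, Add(2, 2)), 14952) = Mul(Mul(2, 2, 4), 14952) = Mul(16, 14952) = 239232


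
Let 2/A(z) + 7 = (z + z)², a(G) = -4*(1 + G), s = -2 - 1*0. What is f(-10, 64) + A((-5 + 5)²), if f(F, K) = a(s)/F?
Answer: -24/35 ≈ -0.68571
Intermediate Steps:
s = -2 (s = -2 + 0 = -2)
a(G) = -4 - 4*G
A(z) = 2/(-7 + 4*z²) (A(z) = 2/(-7 + (z + z)²) = 2/(-7 + (2*z)²) = 2/(-7 + 4*z²))
f(F, K) = 4/F (f(F, K) = (-4 - 4*(-2))/F = (-4 + 8)/F = 4/F)
f(-10, 64) + A((-5 + 5)²) = 4/(-10) + 2/(-7 + 4*((-5 + 5)²)²) = 4*(-⅒) + 2/(-7 + 4*(0²)²) = -⅖ + 2/(-7 + 4*0²) = -⅖ + 2/(-7 + 4*0) = -⅖ + 2/(-7 + 0) = -⅖ + 2/(-7) = -⅖ + 2*(-⅐) = -⅖ - 2/7 = -24/35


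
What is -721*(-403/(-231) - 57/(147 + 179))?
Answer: -12175733/10758 ≈ -1131.8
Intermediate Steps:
-721*(-403/(-231) - 57/(147 + 179)) = -721*(-403*(-1/231) - 57/326) = -721*(403/231 - 57*1/326) = -721*(403/231 - 57/326) = -721*118211/75306 = -12175733/10758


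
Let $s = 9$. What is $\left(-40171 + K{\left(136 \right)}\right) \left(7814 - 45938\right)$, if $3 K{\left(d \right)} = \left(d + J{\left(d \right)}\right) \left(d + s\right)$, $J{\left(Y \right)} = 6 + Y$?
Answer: $1019219724$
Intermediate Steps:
$K{\left(d \right)} = \frac{\left(6 + 2 d\right) \left(9 + d\right)}{3}$ ($K{\left(d \right)} = \frac{\left(d + \left(6 + d\right)\right) \left(d + 9\right)}{3} = \frac{\left(6 + 2 d\right) \left(9 + d\right)}{3}$)
$\left(-40171 + K{\left(136 \right)}\right) \left(7814 - 45938\right) = \left(-40171 + \left(18 + 8 \cdot 136 + \frac{2 \cdot 136^{2}}{3}\right)\right) \left(7814 - 45938\right) = \left(-40171 + \left(18 + 1088 + \frac{2}{3} \cdot 18496\right)\right) \left(-38124\right) = \left(-40171 + \left(18 + 1088 + \frac{36992}{3}\right)\right) \left(-38124\right) = \left(-40171 + \frac{40310}{3}\right) \left(-38124\right) = \left(- \frac{80203}{3}\right) \left(-38124\right) = 1019219724$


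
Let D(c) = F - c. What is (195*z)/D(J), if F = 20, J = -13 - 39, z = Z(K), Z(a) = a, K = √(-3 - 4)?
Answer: 65*I*√7/24 ≈ 7.1656*I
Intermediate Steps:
K = I*√7 (K = √(-7) = I*√7 ≈ 2.6458*I)
z = I*√7 ≈ 2.6458*I
J = -52
D(c) = 20 - c
(195*z)/D(J) = (195*(I*√7))/(20 - 1*(-52)) = (195*I*√7)/(20 + 52) = (195*I*√7)/72 = (195*I*√7)*(1/72) = 65*I*√7/24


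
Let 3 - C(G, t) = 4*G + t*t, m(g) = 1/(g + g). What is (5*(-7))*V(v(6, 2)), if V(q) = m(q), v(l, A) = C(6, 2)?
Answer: 7/10 ≈ 0.70000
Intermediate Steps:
m(g) = 1/(2*g)
C(G, t) = 3 - t**2 - 4*G (C(G, t) = 3 - (4*G + t*t) = 3 - (4*G + t**2) = 3 - (t**2 + 4*G) = 3 + (-t**2 - 4*G) = 3 - t**2 - 4*G)
v(l, A) = -25 (v(l, A) = 3 - 1*2**2 - 4*6 = 3 - 1*4 - 24 = 3 - 4 - 24 = -25)
V(q) = 1/(2*q)
(5*(-7))*V(v(6, 2)) = (5*(-7))*((1/2)/(-25)) = -35*(-1)/(2*25) = -35*(-1/50) = 7/10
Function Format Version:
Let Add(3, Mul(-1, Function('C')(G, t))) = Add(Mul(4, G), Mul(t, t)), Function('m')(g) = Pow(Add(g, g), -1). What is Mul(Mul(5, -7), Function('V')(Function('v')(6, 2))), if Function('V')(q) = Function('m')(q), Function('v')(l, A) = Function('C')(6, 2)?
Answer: Rational(7, 10) ≈ 0.70000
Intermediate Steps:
Function('m')(g) = Mul(Rational(1, 2), Pow(g, -1)) (Function('m')(g) = Pow(Mul(2, g), -1) = Mul(Rational(1, 2), Pow(g, -1)))
Function('C')(G, t) = Add(3, Mul(-1, Pow(t, 2)), Mul(-4, G)) (Function('C')(G, t) = Add(3, Mul(-1, Add(Mul(4, G), Mul(t, t)))) = Add(3, Mul(-1, Add(Mul(4, G), Pow(t, 2)))) = Add(3, Mul(-1, Add(Pow(t, 2), Mul(4, G)))) = Add(3, Add(Mul(-1, Pow(t, 2)), Mul(-4, G))) = Add(3, Mul(-1, Pow(t, 2)), Mul(-4, G)))
Function('v')(l, A) = -25 (Function('v')(l, A) = Add(3, Mul(-1, Pow(2, 2)), Mul(-4, 6)) = Add(3, Mul(-1, 4), -24) = Add(3, -4, -24) = -25)
Function('V')(q) = Mul(Rational(1, 2), Pow(q, -1))
Mul(Mul(5, -7), Function('V')(Function('v')(6, 2))) = Mul(Mul(5, -7), Mul(Rational(1, 2), Pow(-25, -1))) = Mul(-35, Mul(Rational(1, 2), Rational(-1, 25))) = Mul(-35, Rational(-1, 50)) = Rational(7, 10)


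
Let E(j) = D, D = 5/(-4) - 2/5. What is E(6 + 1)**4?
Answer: 1185921/160000 ≈ 7.4120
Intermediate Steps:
D = -33/20 (D = 5*(-1/4) - 2*1/5 = -5/4 - 2/5 = -33/20 ≈ -1.6500)
E(j) = -33/20
E(6 + 1)**4 = (-33/20)**4 = 1185921/160000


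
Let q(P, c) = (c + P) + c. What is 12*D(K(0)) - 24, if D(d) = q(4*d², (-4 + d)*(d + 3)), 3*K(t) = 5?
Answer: -152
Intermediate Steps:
K(t) = 5/3 (K(t) = (⅓)*5 = 5/3)
q(P, c) = P + 2*c (q(P, c) = (P + c) + c = P + 2*c)
D(d) = 4*d² + 2*(-4 + d)*(3 + d) (D(d) = 4*d² + 2*((-4 + d)*(d + 3)) = 4*d² + 2*((-4 + d)*(3 + d)) = 4*d² + 2*(-4 + d)*(3 + d))
12*D(K(0)) - 24 = 12*(-24 - 2*5/3 + 6*(5/3)²) - 24 = 12*(-24 - 10/3 + 6*(25/9)) - 24 = 12*(-24 - 10/3 + 50/3) - 24 = 12*(-32/3) - 24 = -128 - 24 = -152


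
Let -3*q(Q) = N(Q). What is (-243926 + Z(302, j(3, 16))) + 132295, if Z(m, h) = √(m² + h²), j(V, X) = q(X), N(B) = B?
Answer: -111631 + 2*√205273/3 ≈ -1.1133e+5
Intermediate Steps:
q(Q) = -Q/3
j(V, X) = -X/3
Z(m, h) = √(h² + m²)
(-243926 + Z(302, j(3, 16))) + 132295 = (-243926 + √((-⅓*16)² + 302²)) + 132295 = (-243926 + √((-16/3)² + 91204)) + 132295 = (-243926 + √(256/9 + 91204)) + 132295 = (-243926 + √(821092/9)) + 132295 = (-243926 + 2*√205273/3) + 132295 = -111631 + 2*√205273/3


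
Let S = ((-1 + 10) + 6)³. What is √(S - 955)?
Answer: 22*√5 ≈ 49.193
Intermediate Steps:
S = 3375 (S = (9 + 6)³ = 15³ = 3375)
√(S - 955) = √(3375 - 955) = √2420 = 22*√5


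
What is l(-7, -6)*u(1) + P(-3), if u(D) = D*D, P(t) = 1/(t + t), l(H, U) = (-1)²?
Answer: ⅚ ≈ 0.83333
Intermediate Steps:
l(H, U) = 1
P(t) = 1/(2*t)
u(D) = D²
l(-7, -6)*u(1) + P(-3) = 1*1² + (½)/(-3) = 1*1 + (½)*(-⅓) = 1 - ⅙ = ⅚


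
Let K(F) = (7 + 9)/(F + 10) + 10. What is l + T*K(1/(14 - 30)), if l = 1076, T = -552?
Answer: -282636/53 ≈ -5332.8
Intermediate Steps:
K(F) = 10 + 16/(10 + F) (K(F) = 16/(10 + F) + 10 = 10 + 16/(10 + F))
l + T*K(1/(14 - 30)) = 1076 - 1104*(58 + 5/(14 - 30))/(10 + 1/(14 - 30)) = 1076 - 1104*(58 + 5/(-16))/(10 + 1/(-16)) = 1076 - 1104*(58 + 5*(-1/16))/(10 - 1/16) = 1076 - 1104*(58 - 5/16)/159/16 = 1076 - 1104*16*923/(159*16) = 1076 - 552*1846/159 = 1076 - 339664/53 = -282636/53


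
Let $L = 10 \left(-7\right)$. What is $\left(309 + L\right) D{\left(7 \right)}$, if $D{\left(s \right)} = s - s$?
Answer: $0$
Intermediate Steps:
$D{\left(s \right)} = 0$
$L = -70$
$\left(309 + L\right) D{\left(7 \right)} = \left(309 - 70\right) 0 = 239 \cdot 0 = 0$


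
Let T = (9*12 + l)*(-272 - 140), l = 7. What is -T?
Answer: 47380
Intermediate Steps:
T = -47380 (T = (9*12 + 7)*(-272 - 140) = (108 + 7)*(-412) = 115*(-412) = -47380)
-T = -1*(-47380) = 47380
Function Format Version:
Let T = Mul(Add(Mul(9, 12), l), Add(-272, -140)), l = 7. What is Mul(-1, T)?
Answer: 47380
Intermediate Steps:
T = -47380 (T = Mul(Add(Mul(9, 12), 7), Add(-272, -140)) = Mul(Add(108, 7), -412) = Mul(115, -412) = -47380)
Mul(-1, T) = Mul(-1, -47380) = 47380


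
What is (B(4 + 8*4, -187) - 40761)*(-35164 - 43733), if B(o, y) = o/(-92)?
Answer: 73966884264/23 ≈ 3.2159e+9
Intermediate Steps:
B(o, y) = -o/92 (B(o, y) = o*(-1/92) = -o/92)
(B(4 + 8*4, -187) - 40761)*(-35164 - 43733) = (-(4 + 8*4)/92 - 40761)*(-35164 - 43733) = (-(4 + 32)/92 - 40761)*(-78897) = (-1/92*36 - 40761)*(-78897) = (-9/23 - 40761)*(-78897) = -937512/23*(-78897) = 73966884264/23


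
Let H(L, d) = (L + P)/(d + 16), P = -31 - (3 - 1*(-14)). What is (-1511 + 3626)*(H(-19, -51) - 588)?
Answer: -8676999/7 ≈ -1.2396e+6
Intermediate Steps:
P = -48 (P = -31 - (3 + 14) = -31 - 1*17 = -31 - 17 = -48)
H(L, d) = (-48 + L)/(16 + d) (H(L, d) = (L - 48)/(d + 16) = (-48 + L)/(16 + d))
(-1511 + 3626)*(H(-19, -51) - 588) = (-1511 + 3626)*((-48 - 19)/(16 - 51) - 588) = 2115*(-67/(-35) - 588) = 2115*(-1/35*(-67) - 588) = 2115*(67/35 - 588) = 2115*(-20513/35) = -8676999/7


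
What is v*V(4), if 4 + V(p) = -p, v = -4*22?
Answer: 704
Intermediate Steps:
v = -88
V(p) = -4 - p
v*V(4) = -88*(-4 - 1*4) = -88*(-4 - 4) = -88*(-8) = 704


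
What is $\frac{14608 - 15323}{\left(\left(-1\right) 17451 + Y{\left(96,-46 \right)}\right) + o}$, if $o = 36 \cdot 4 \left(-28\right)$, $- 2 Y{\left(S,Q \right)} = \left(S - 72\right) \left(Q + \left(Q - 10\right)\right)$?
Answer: $\frac{715}{20259} \approx 0.035293$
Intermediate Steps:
$Y{\left(S,Q \right)} = - \frac{\left(-72 + S\right) \left(-10 + 2 Q\right)}{2}$ ($Y{\left(S,Q \right)} = - \frac{\left(S - 72\right) \left(Q + \left(Q - 10\right)\right)}{2} = - \frac{\left(-72 + S\right) \left(Q + \left(Q - 10\right)\right)}{2} = - \frac{\left(-72 + S\right) \left(Q + \left(-10 + Q\right)\right)}{2} = - \frac{\left(-72 + S\right) \left(-10 + 2 Q\right)}{2}$)
$o = -4032$ ($o = 144 \left(-28\right) = -4032$)
$\frac{14608 - 15323}{\left(\left(-1\right) 17451 + Y{\left(96,-46 \right)}\right) + o} = \frac{14608 - 15323}{\left(\left(-1\right) 17451 + \left(-360 + 5 \cdot 96 + 72 \left(-46\right) - \left(-46\right) 96\right)\right) - 4032} = - \frac{715}{\left(-17451 + \left(-360 + 480 - 3312 + 4416\right)\right) - 4032} = - \frac{715}{\left(-17451 + 1224\right) - 4032} = - \frac{715}{-16227 - 4032} = - \frac{715}{-20259} = \left(-715\right) \left(- \frac{1}{20259}\right) = \frac{715}{20259}$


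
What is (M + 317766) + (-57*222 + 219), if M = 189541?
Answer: 494872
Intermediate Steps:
(M + 317766) + (-57*222 + 219) = (189541 + 317766) + (-57*222 + 219) = 507307 + (-12654 + 219) = 507307 - 12435 = 494872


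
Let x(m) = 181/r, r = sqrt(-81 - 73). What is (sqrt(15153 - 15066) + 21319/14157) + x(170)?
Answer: 21319/14157 + sqrt(87) - 181*I*sqrt(154)/154 ≈ 10.833 - 14.585*I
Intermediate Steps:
r = I*sqrt(154) (r = sqrt(-154) = I*sqrt(154) ≈ 12.41*I)
x(m) = -181*I*sqrt(154)/154 (x(m) = 181/((I*sqrt(154))) = 181*(-I*sqrt(154)/154) = -181*I*sqrt(154)/154)
(sqrt(15153 - 15066) + 21319/14157) + x(170) = (sqrt(15153 - 15066) + 21319/14157) - 181*I*sqrt(154)/154 = (sqrt(87) + 21319*(1/14157)) - 181*I*sqrt(154)/154 = (sqrt(87) + 21319/14157) - 181*I*sqrt(154)/154 = (21319/14157 + sqrt(87)) - 181*I*sqrt(154)/154 = 21319/14157 + sqrt(87) - 181*I*sqrt(154)/154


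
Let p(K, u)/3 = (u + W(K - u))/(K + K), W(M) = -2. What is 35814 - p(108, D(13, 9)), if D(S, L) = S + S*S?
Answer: 71623/2 ≈ 35812.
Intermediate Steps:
D(S, L) = S + S**2
p(K, u) = 3*(-2 + u)/(2*K) (p(K, u) = 3*((u - 2)/(K + K)) = 3*((-2 + u)/((2*K))) = 3*((-2 + u)*(1/(2*K))) = 3*((-2 + u)/(2*K)) = 3*(-2 + u)/(2*K))
35814 - p(108, D(13, 9)) = 35814 - 3*(-2 + 13*(1 + 13))/(2*108) = 35814 - 3*(-2 + 13*14)/(2*108) = 35814 - 3*(-2 + 182)/(2*108) = 35814 - 3*180/(2*108) = 35814 - 1*5/2 = 35814 - 5/2 = 71623/2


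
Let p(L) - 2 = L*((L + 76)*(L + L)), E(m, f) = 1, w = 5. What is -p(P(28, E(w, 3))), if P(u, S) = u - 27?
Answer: -156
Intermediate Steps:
P(u, S) = -27 + u
p(L) = 2 + 2*L²*(76 + L) (p(L) = 2 + L*((L + 76)*(L + L)) = 2 + L*((76 + L)*(2*L)) = 2 + L*(2*L*(76 + L)) = 2 + 2*L²*(76 + L))
-p(P(28, E(w, 3))) = -(2 + 2*(-27 + 28)³ + 152*(-27 + 28)²) = -(2 + 2*1³ + 152*1²) = -(2 + 2*1 + 152*1) = -(2 + 2 + 152) = -1*156 = -156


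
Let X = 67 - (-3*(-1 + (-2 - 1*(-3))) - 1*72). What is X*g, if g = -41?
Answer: -5699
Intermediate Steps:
X = 139 (X = 67 - (-3*(-1 + (-2 + 3)) - 72) = 67 - (-3*(-1 + 1) - 72) = 67 - (-3*0 - 72) = 67 - (0 - 72) = 67 - 1*(-72) = 67 + 72 = 139)
X*g = 139*(-41) = -5699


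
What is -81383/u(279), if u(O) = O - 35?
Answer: -81383/244 ≈ -333.54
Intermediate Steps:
u(O) = -35 + O
-81383/u(279) = -81383/(-35 + 279) = -81383/244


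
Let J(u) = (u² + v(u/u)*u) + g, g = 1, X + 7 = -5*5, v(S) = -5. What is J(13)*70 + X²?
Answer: 8374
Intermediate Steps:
X = -32 (X = -7 - 5*5 = -7 - 25 = -32)
J(u) = 1 + u² - 5*u (J(u) = (u² - 5*u) + 1 = 1 + u² - 5*u)
J(13)*70 + X² = (1 + 13² - 5*13)*70 + (-32)² = (1 + 169 - 65)*70 + 1024 = 105*70 + 1024 = 7350 + 1024 = 8374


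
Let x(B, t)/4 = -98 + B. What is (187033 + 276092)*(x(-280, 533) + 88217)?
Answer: 40155253125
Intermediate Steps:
x(B, t) = -392 + 4*B (x(B, t) = 4*(-98 + B) = -392 + 4*B)
(187033 + 276092)*(x(-280, 533) + 88217) = (187033 + 276092)*((-392 + 4*(-280)) + 88217) = 463125*((-392 - 1120) + 88217) = 463125*(-1512 + 88217) = 463125*86705 = 40155253125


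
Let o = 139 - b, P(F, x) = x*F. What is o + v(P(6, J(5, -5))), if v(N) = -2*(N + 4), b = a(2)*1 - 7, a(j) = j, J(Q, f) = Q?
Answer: 76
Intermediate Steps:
P(F, x) = F*x
b = -5 (b = 2*1 - 7 = 2 - 7 = -5)
v(N) = -8 - 2*N (v(N) = -2*(4 + N) = -8 - 2*N)
o = 144 (o = 139 - 1*(-5) = 139 + 5 = 144)
o + v(P(6, J(5, -5))) = 144 + (-8 - 12*5) = 144 + (-8 - 2*30) = 144 + (-8 - 60) = 144 - 68 = 76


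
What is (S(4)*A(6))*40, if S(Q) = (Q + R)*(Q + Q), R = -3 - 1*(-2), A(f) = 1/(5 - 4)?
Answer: 960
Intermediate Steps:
A(f) = 1 (A(f) = 1/1 = 1)
R = -1 (R = -3 + 2 = -1)
S(Q) = 2*Q*(-1 + Q) (S(Q) = (Q - 1)*(Q + Q) = (-1 + Q)*(2*Q) = 2*Q*(-1 + Q))
(S(4)*A(6))*40 = ((2*4*(-1 + 4))*1)*40 = ((2*4*3)*1)*40 = (24*1)*40 = 24*40 = 960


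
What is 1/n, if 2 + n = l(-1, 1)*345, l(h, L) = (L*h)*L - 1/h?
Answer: -½ ≈ -0.50000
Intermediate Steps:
l(h, L) = -1/h + h*L² (l(h, L) = h*L² - 1/h = -1/h + h*L²)
n = -2 (n = -2 + (-1/(-1) - 1*1²)*345 = -2 + (-1*(-1) - 1*1)*345 = -2 + (1 - 1)*345 = -2 + 0*345 = -2 + 0 = -2)
1/n = 1/(-2) = -½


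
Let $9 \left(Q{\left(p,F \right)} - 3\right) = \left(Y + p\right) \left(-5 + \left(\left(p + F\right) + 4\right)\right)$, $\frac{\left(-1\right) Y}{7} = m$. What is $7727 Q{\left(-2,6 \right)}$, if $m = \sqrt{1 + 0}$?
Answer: $0$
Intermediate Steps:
$m = 1$ ($m = \sqrt{1} = 1$)
$Y = -7$ ($Y = \left(-7\right) 1 = -7$)
$Q{\left(p,F \right)} = 3 + \frac{\left(-7 + p\right) \left(-1 + F + p\right)}{9}$ ($Q{\left(p,F \right)} = 3 + \frac{\left(-7 + p\right) \left(-5 + \left(\left(p + F\right) + 4\right)\right)}{9} = 3 + \frac{\left(-7 + p\right) \left(-5 + \left(\left(F + p\right) + 4\right)\right)}{9} = 3 + \frac{\left(-7 + p\right) \left(-5 + \left(4 + F + p\right)\right)}{9} = 3 + \frac{\left(-7 + p\right) \left(-1 + F + p\right)}{9}$)
$7727 Q{\left(-2,6 \right)} = 7727 \left(\frac{34}{9} - - \frac{16}{9} - \frac{14}{3} + \frac{\left(-2\right)^{2}}{9} + \frac{1}{9} \cdot 6 \left(-2\right)\right) = 7727 \left(\frac{34}{9} + \frac{16}{9} - \frac{14}{3} + \frac{1}{9} \cdot 4 - \frac{4}{3}\right) = 7727 \left(\frac{34}{9} + \frac{16}{9} - \frac{14}{3} + \frac{4}{9} - \frac{4}{3}\right) = 7727 \cdot 0 = 0$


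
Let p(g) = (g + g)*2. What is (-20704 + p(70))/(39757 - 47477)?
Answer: 2553/965 ≈ 2.6456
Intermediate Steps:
p(g) = 4*g (p(g) = (2*g)*2 = 4*g)
(-20704 + p(70))/(39757 - 47477) = (-20704 + 4*70)/(39757 - 47477) = (-20704 + 280)/(-7720) = -20424*(-1/7720) = 2553/965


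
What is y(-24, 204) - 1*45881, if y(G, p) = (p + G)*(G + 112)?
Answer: -30041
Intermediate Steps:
y(G, p) = (112 + G)*(G + p) (y(G, p) = (G + p)*(112 + G) = (112 + G)*(G + p))
y(-24, 204) - 1*45881 = ((-24)² + 112*(-24) + 112*204 - 24*204) - 1*45881 = (576 - 2688 + 22848 - 4896) - 45881 = 15840 - 45881 = -30041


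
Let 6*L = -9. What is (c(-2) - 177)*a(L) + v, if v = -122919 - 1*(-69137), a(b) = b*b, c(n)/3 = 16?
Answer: -216289/4 ≈ -54072.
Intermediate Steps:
c(n) = 48 (c(n) = 3*16 = 48)
L = -3/2 (L = (⅙)*(-9) = -3/2 ≈ -1.5000)
a(b) = b²
v = -53782 (v = -122919 + 69137 = -53782)
(c(-2) - 177)*a(L) + v = (48 - 177)*(-3/2)² - 53782 = -129*9/4 - 53782 = -1161/4 - 53782 = -216289/4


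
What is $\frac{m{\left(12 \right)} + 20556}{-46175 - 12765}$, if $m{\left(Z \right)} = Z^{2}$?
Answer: $- \frac{1035}{2947} \approx -0.3512$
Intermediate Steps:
$\frac{m{\left(12 \right)} + 20556}{-46175 - 12765} = \frac{12^{2} + 20556}{-46175 - 12765} = \frac{144 + 20556}{-58940} = 20700 \left(- \frac{1}{58940}\right) = - \frac{1035}{2947}$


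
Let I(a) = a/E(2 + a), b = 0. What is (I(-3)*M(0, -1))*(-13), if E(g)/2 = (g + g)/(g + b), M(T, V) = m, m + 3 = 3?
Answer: 0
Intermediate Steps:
m = 0 (m = -3 + 3 = 0)
M(T, V) = 0
E(g) = 4 (E(g) = 2*((g + g)/(g + 0)) = 2*((2*g)/g) = 2*2 = 4)
I(a) = a/4
(I(-3)*M(0, -1))*(-13) = (((¼)*(-3))*0)*(-13) = -¾*0*(-13) = 0*(-13) = 0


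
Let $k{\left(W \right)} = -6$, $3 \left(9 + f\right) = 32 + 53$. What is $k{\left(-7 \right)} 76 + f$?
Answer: $- \frac{1310}{3} \approx -436.67$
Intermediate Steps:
$f = \frac{58}{3}$ ($f = -9 + \frac{32 + 53}{3} = -9 + \frac{1}{3} \cdot 85 = -9 + \frac{85}{3} = \frac{58}{3} \approx 19.333$)
$k{\left(-7 \right)} 76 + f = \left(-6\right) 76 + \frac{58}{3} = -456 + \frac{58}{3} = - \frac{1310}{3}$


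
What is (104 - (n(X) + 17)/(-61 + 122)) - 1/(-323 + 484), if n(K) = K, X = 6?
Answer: 1017620/9821 ≈ 103.62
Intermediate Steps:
(104 - (n(X) + 17)/(-61 + 122)) - 1/(-323 + 484) = (104 - (6 + 17)/(-61 + 122)) - 1/(-323 + 484) = (104 - 23/61) - 1/161 = 6321/61 - 1/161 = 1017620/9821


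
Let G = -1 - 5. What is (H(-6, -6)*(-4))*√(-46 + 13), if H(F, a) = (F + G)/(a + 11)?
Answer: 48*I*√33/5 ≈ 55.148*I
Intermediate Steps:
G = -6
H(F, a) = (-6 + F)/(11 + a) (H(F, a) = (F - 6)/(a + 11) = (-6 + F)/(11 + a))
(H(-6, -6)*(-4))*√(-46 + 13) = (((-6 - 6)/(11 - 6))*(-4))*√(-46 + 13) = ((-12/5)*(-4))*√(-33) = (((⅕)*(-12))*(-4))*(I*√33) = (-12/5*(-4))*(I*√33) = 48*(I*√33)/5 = 48*I*√33/5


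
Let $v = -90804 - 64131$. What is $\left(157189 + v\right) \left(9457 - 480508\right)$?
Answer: $-1061748954$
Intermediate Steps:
$v = -154935$ ($v = -90804 - 64131 = -154935$)
$\left(157189 + v\right) \left(9457 - 480508\right) = \left(157189 - 154935\right) \left(9457 - 480508\right) = 2254 \left(-471051\right) = -1061748954$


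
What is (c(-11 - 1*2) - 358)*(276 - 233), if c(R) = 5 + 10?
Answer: -14749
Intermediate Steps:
c(R) = 15
(c(-11 - 1*2) - 358)*(276 - 233) = (15 - 358)*(276 - 233) = -343*43 = -14749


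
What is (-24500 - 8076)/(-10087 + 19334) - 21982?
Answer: -203300130/9247 ≈ -21986.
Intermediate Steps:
(-24500 - 8076)/(-10087 + 19334) - 21982 = -32576/9247 - 21982 = -203300130/9247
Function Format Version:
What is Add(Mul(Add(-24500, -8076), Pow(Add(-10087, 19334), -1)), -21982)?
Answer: Rational(-203300130, 9247) ≈ -21986.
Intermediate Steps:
Add(Mul(Add(-24500, -8076), Pow(Add(-10087, 19334), -1)), -21982) = Add(Mul(-32576, Pow(9247, -1)), -21982) = Add(Mul(-32576, Rational(1, 9247)), -21982) = Add(Rational(-32576, 9247), -21982) = Rational(-203300130, 9247)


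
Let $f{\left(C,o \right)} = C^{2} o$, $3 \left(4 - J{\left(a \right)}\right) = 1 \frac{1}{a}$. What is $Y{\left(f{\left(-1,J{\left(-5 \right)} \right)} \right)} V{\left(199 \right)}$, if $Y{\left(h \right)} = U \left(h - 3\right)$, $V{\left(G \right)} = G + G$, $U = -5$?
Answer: $- \frac{6368}{3} \approx -2122.7$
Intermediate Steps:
$J{\left(a \right)} = 4 - \frac{1}{3 a}$ ($J{\left(a \right)} = 4 - \frac{1 \frac{1}{a}}{3} = 4 - \frac{1}{3 a}$)
$f{\left(C,o \right)} = o C^{2}$
$V{\left(G \right)} = 2 G$
$Y{\left(h \right)} = 15 - 5 h$ ($Y{\left(h \right)} = - 5 \left(h - 3\right) = - 5 \left(-3 + h\right) = 15 - 5 h$)
$Y{\left(f{\left(-1,J{\left(-5 \right)} \right)} \right)} V{\left(199 \right)} = \left(15 - 5 \left(4 - \frac{1}{3 \left(-5\right)}\right) \left(-1\right)^{2}\right) 2 \cdot 199 = \left(15 - 5 \left(4 - - \frac{1}{15}\right) 1\right) 398 = \left(15 - 5 \left(4 + \frac{1}{15}\right) 1\right) 398 = \left(15 - 5 \cdot \frac{61}{15} \cdot 1\right) 398 = \left(15 - \frac{61}{3}\right) 398 = \left(- \frac{16}{3}\right) 398 = - \frac{6368}{3}$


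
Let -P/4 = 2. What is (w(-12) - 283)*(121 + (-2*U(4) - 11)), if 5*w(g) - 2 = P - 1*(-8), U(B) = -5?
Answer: -33912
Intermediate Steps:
P = -8 (P = -4*2 = -8)
w(g) = ⅖ (w(g) = ⅖ + (-8 - 1*(-8))/5 = ⅖ + (-8 + 8)/5 = ⅖ + (⅕)*0 = ⅖ + 0 = ⅖)
(w(-12) - 283)*(121 + (-2*U(4) - 11)) = (⅖ - 283)*(121 + (-2*(-5) - 11)) = -1413*(121 + (10 - 11))/5 = -1413*(121 - 1)/5 = -1413/5*120 = -33912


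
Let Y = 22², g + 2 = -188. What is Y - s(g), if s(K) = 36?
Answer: 448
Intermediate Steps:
g = -190 (g = -2 - 188 = -190)
Y = 484
Y - s(g) = 484 - 1*36 = 484 - 36 = 448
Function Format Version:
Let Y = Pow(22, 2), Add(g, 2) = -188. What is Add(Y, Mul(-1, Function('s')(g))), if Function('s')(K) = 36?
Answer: 448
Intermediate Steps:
g = -190 (g = Add(-2, -188) = -190)
Y = 484
Add(Y, Mul(-1, Function('s')(g))) = Add(484, Mul(-1, 36)) = Add(484, -36) = 448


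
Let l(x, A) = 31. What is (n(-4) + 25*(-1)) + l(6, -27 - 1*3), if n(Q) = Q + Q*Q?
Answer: 18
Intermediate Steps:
n(Q) = Q + Q²
(n(-4) + 25*(-1)) + l(6, -27 - 1*3) = (-4*(1 - 4) + 25*(-1)) + 31 = (-4*(-3) - 25) + 31 = (12 - 25) + 31 = -13 + 31 = 18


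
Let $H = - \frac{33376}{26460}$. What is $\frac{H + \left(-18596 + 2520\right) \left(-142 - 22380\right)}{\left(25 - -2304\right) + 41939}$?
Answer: $\frac{85537542212}{10458315} \approx 8178.9$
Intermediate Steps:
$H = - \frac{1192}{945}$ ($H = \left(-33376\right) \frac{1}{26460} = - \frac{1192}{945} \approx -1.2614$)
$\frac{H + \left(-18596 + 2520\right) \left(-142 - 22380\right)}{\left(25 - -2304\right) + 41939} = \frac{- \frac{1192}{945} + \left(-18596 + 2520\right) \left(-142 - 22380\right)}{\left(25 - -2304\right) + 41939} = \frac{- \frac{1192}{945} - -362063672}{\left(25 + 2304\right) + 41939} = \frac{- \frac{1192}{945} + 362063672}{2329 + 41939} = \frac{342150168848}{945 \cdot 44268} = \frac{342150168848}{945} \cdot \frac{1}{44268} = \frac{85537542212}{10458315}$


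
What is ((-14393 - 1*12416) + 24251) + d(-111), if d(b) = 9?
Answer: -2549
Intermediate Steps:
((-14393 - 1*12416) + 24251) + d(-111) = ((-14393 - 1*12416) + 24251) + 9 = ((-14393 - 12416) + 24251) + 9 = (-26809 + 24251) + 9 = -2558 + 9 = -2549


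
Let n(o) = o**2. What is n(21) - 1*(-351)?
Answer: 792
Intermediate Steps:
n(21) - 1*(-351) = 21**2 - 1*(-351) = 441 + 351 = 792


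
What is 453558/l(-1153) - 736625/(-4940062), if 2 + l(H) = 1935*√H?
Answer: (-2240603167346*I + 1425369375*√1153)/(4940062*(2*I + 1935*√1153)) ≈ 0.1489 - 6.903*I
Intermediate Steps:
l(H) = -2 + 1935*√H
453558/l(-1153) - 736625/(-4940062) = 453558/(-2 + 1935*√(-1153)) - 736625/(-4940062) = 453558/(-2 + 1935*(I*√1153)) - 736625*(-1/4940062) = 453558/(-2 + 1935*I*√1153) + 736625/4940062 = 736625/4940062 + 453558/(-2 + 1935*I*√1153)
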